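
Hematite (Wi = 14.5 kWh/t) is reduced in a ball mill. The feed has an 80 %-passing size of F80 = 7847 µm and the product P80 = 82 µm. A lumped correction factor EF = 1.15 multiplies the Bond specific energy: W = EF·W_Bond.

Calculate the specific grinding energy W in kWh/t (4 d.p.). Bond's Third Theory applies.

W = 10 Wi (1/√P80 − 1/√F80)  [Bond]
1/√82 = 0.110432;  1/√7847 = 0.011289
W = 10·14.5·(0.110432 − 0.011289) = 14.3757 kWh/t
With EF = 1.15: W = 14.3757·1.15 = 16.5320 kWh/t

W = 16.5320 kWh/t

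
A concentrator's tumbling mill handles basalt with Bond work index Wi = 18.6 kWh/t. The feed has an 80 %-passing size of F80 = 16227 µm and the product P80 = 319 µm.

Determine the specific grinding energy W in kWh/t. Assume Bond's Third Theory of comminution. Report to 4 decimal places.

W_Bond = 10·Wi·(1/√P₈₀ − 1/√F₈₀)
1/√319 = 0.055989;  1/√16227 = 0.007850
W = 10·18.6·(0.055989 − 0.007850) = 8.9539 kWh/t

W = 8.9539 kWh/t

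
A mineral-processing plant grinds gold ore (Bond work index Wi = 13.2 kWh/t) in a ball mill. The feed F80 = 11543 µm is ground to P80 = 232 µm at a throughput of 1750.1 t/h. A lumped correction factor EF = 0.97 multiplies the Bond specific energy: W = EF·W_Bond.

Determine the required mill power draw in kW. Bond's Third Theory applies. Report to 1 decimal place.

P = 12626.1 kW

Bond: W = 10·Wi·(1/√P80 − 1/√F80)
W = 10·13.2·(1/√232 − 1/√11543) = 10·13.2·(0.056346) = 7.4376 kWh/t
W_actual = 0.97 × 7.4376 = 7.2145 kWh/t
Mill draw = 7.2145 × 1750.1 = 12626.1 kW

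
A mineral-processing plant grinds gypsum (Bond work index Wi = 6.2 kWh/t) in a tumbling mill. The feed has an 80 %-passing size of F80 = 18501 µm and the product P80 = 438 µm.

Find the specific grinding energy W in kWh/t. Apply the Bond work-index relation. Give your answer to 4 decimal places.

W = 10·Wi·(P80^(-½) − F80^(-½))
1/√438 = 0.047782;  1/√18501 = 0.007352
W = 10·6.2·(0.047782 − 0.007352) = 2.5067 kWh/t

W = 2.5067 kWh/t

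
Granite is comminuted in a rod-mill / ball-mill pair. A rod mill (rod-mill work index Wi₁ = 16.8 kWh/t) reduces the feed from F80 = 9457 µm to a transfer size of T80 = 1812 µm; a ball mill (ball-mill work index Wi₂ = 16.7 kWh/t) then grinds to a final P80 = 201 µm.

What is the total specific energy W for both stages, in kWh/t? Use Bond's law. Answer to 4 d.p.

W_Bond = 10·Wi·(1/√P₈₀ − 1/√F₈₀)
Stage 1 (9457→1812 µm, Wi₁=16.8): W₁ = 10·16.8·(0.023492 − 0.010283) = 2.2191 kWh/t
Stage 2 (1812→201 µm, Wi₂=16.7): W₂ = 10·16.7·(0.070535 − 0.023492) = 7.8561 kWh/t
W = W₁ + W₂ = 2.2191 + 7.8561 = 10.0752 kWh/t

W = 10.0752 kWh/t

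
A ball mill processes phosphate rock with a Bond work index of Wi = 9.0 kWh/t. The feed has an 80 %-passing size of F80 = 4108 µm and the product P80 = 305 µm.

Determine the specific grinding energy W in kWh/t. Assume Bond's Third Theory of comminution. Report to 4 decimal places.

Bond:  W = 10 Wi (1/√P − 1/√F)
1/√305 = 0.057260;  1/√4108 = 0.015602
W = 10·9.0·(0.057260 − 0.015602) = 3.7492 kWh/t

W = 3.7492 kWh/t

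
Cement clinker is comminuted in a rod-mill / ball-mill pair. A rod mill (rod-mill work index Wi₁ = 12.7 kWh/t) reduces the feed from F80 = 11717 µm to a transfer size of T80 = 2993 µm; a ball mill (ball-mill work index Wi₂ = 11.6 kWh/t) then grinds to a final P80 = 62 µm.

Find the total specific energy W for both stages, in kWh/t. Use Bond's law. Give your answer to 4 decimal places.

W_Bond = 10·Wi·(1/√P₈₀ − 1/√F₈₀)
Stage 1 (11717→2993 µm, Wi₁=12.7): W₁ = 10·12.7·(0.018279 − 0.009238) = 1.1481 kWh/t
Stage 2 (2993→62 µm, Wi₂=11.6): W₂ = 10·11.6·(0.127000 − 0.018279) = 12.6117 kWh/t
W = W₁ + W₂ = 1.1481 + 12.6117 = 13.7598 kWh/t

W = 13.7598 kWh/t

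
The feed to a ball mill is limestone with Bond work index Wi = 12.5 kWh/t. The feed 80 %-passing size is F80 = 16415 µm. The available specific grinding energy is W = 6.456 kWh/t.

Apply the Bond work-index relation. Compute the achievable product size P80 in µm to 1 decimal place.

W_Bond = 10·Wi·(1/√P₈₀ − 1/√F₈₀)
P80^(−½) = W/(10 Wi) + F80^(−½)
  = 6.4560/(10·12.5) + 1/√16415 = 0.051648 + 0.007805 = 0.059453
P80 = (1/0.059453)² = 16.8200² = 282.91 µm

P80 = 282.9 µm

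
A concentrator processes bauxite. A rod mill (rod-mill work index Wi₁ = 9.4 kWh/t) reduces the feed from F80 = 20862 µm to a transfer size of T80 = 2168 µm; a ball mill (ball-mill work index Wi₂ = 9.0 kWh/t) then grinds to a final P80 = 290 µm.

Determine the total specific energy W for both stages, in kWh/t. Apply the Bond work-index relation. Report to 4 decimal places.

Bond:  W = 10 Wi (1/√P − 1/√F)
Stage 1 (20862→2168 µm, Wi₁=9.4): W₁ = 10·9.4·(0.021477 − 0.006923) = 1.3680 kWh/t
Stage 2 (2168→290 µm, Wi₂=9.0): W₂ = 10·9.0·(0.058722 − 0.021477) = 3.3521 kWh/t
W = W₁ + W₂ = 1.3680 + 3.3521 = 4.7201 kWh/t

W = 4.7201 kWh/t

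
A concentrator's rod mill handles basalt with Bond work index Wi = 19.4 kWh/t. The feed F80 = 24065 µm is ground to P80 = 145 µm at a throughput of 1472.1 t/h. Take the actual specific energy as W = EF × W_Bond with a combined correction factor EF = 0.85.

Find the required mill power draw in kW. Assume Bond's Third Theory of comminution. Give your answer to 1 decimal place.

P = 18594.4 kW

W = 10 Wi / √P80 − 10 Wi / √F80
W = 10·19.4·(1/√145 − 1/√24065) = 10·19.4·(0.076599) = 14.8603 kWh/t
W_actual = 0.85 × 14.8603 = 12.6312 kWh/t
Mill draw = 12.6312 × 1472.1 = 18594.4 kW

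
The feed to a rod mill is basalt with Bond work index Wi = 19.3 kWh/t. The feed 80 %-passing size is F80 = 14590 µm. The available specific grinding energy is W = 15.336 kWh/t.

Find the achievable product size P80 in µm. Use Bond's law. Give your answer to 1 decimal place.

W_Bond = 10·Wi·(1/√P₈₀ − 1/√F₈₀)
⇒ 1/√P80 = W/(10·Wi) + 1/√F80
  = 15.3360/(10·19.3) + 1/√14590 = 0.079461 + 0.008279 = 0.087740
P80 = (1/0.087740)² = 11.3973² = 129.90 µm

P80 = 129.9 µm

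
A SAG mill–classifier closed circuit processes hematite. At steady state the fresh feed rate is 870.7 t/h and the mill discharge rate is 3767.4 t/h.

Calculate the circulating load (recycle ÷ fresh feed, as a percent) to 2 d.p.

CL = 332.69 %

Mill node: discharge = fresh + recycle.
R = M − F = 3767.4 − 870.7 = 2896.7 t/h
CL = 100·R/F = 100·2896.7/870.7 = 332.69 %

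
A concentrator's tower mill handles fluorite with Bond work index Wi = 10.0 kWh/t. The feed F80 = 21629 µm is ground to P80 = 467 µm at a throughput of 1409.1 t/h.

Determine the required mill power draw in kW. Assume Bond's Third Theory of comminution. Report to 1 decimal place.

W = 10 Wi (P80^-0.5 − F80^-0.5)
W = 10·10.0·(1/√467 − 1/√21629) = 10·10.0·(0.039475) = 3.9475 kWh/t
Mill draw = 3.9475 × 1409.1 = 5562.4 kW

P = 5562.4 kW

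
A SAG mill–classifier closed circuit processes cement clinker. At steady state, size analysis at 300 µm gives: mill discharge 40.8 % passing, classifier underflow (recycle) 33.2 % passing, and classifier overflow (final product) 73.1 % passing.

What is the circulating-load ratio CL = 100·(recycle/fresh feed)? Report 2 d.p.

Mass balance on the −300 µm fraction:
(1+r)·d = r·u + o ⇒ r = (o−d)/(d−u)
r = (73.1 − 40.8)/(40.8 − 33.2) = 32.3/7.6 = 4.2500
CL = 100·r = 425.00 %

CL = 425.00 %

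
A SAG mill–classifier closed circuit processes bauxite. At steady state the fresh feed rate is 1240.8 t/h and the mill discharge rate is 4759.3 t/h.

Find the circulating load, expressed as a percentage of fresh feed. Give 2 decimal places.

CL = 283.57 %

Steady state: M = F + R.
R = M − F = 4759.3 − 1240.8 = 3518.5 t/h
CL = 100·R/F = 100·3518.5/1240.8 = 283.57 %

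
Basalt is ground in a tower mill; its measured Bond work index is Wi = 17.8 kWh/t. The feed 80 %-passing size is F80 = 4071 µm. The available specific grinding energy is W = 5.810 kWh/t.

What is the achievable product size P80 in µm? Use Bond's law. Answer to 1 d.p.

W = 10·Wi·(P80^(-½) − F80^(-½))
⇒ 1/√P80 = W/(10 Wi) + 1/√F80
  = 5.8100/(10·17.8) + 1/√4071 = 0.032640 + 0.015673 = 0.048313
P80 = (1/0.048313)² = 20.6982² = 428.42 µm

P80 = 428.4 µm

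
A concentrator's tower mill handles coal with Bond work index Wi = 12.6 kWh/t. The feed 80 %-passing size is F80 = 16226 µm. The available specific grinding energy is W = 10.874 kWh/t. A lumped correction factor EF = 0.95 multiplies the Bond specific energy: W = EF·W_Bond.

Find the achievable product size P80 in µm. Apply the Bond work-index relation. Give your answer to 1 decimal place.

W = 10·Wi·(P80^(-½) − F80^(-½))
W_Bond = W / EF = 10.874 / 0.95 = 11.4463 kWh/t
P80^-0.5 = F80^-0.5 + W_Bond/(10 Wi)
  = 11.4463/(10·12.6) + 1/√16226 = 0.090844 + 0.007850 = 0.098694
P80 = (1/0.098694)² = 10.1323² = 102.66 µm

P80 = 102.7 µm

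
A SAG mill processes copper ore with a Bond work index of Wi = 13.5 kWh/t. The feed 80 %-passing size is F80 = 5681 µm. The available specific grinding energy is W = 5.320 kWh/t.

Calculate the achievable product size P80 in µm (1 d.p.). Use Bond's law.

P80 = 360.4 µm

W = 10·Wi·(P80^(-½) − F80^(-½))
P80^-0.5 = F80^-0.5 + W/(10 Wi)
  = 5.3200/(10·13.5) + 1/√5681 = 0.039407 + 0.013267 = 0.052675
P80 = (1/0.052675)² = 18.9844² = 360.41 µm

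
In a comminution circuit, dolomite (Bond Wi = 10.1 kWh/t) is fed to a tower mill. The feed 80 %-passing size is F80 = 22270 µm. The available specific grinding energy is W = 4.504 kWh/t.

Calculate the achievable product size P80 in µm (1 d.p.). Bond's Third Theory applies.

P80 = 380.1 µm

W = 10 Wi / √P80 − 10 Wi / √F80
⇒ 1/√P80 = W/(10·Wi) + 1/√F80
  = 4.5040/(10·10.1) + 1/√22270 = 0.044594 + 0.006701 = 0.051295
P80 = (1/0.051295)² = 19.4951² = 380.06 µm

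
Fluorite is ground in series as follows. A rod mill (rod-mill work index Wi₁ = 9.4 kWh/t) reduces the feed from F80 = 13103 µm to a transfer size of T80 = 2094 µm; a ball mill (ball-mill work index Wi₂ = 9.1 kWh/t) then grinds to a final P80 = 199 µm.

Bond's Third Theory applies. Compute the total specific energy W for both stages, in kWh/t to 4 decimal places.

W = 5.6952 kWh/t

Bond:  W = 10 Wi (1/√P − 1/√F)
Stage 1 (13103→2094 µm, Wi₁=9.4): W₁ = 10·9.4·(0.021853 − 0.008736) = 1.2330 kWh/t
Stage 2 (2094→199 µm, Wi₂=9.1): W₂ = 10·9.1·(0.070888 − 0.021853) = 4.4622 kWh/t
W = W₁ + W₂ = 1.2330 + 4.4622 = 5.6952 kWh/t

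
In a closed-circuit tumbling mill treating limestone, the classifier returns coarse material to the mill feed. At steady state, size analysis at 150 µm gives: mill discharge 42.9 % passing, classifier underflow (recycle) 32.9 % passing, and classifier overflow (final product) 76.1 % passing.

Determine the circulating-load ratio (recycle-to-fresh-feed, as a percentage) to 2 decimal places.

Mass balance on the −150 µm fraction:
Fd + Rd = Ru + Fo ⇒ R/F = (o−d)/(d−u)
r = (76.1 − 42.9)/(42.9 − 32.9) = 33.2/10.0 = 3.3200
CL = 100·r = 332.00 %

CL = 332.00 %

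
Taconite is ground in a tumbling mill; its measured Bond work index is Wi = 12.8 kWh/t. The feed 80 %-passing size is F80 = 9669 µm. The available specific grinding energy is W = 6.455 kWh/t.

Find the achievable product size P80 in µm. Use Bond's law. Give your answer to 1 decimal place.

W = 10·Wi·[P80^(−½) − F80^(−½)]
1/√P80 = 1/√F80 + W/(10·Wi)
  = 6.4550/(10·12.8) + 1/√9669 = 0.050430 + 0.010170 = 0.060599
P80 = (1/0.060599)² = 16.5018² = 272.31 µm

P80 = 272.3 µm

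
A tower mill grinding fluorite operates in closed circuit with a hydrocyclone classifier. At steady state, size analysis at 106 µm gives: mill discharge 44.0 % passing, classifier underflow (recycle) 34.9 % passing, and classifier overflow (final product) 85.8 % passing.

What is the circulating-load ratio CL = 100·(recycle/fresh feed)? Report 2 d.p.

CL = 459.34 %

Mass balance on the −106 µm fraction:
d + r·d = r·u + o → r(d−u) = o−d
r = (85.8 − 44.0)/(44.0 − 34.9) = 41.8/9.1 = 4.5934
CL = 100·r = 459.34 %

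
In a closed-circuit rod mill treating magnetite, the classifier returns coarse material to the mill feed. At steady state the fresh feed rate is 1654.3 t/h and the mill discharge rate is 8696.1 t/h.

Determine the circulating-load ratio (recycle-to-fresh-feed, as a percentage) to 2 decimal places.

CL = 425.67 %

Steady state: M = F + R.
R = M − F = 8696.1 − 1654.3 = 7041.8 t/h
CL = 100·R/F = 100·7041.8/1654.3 = 425.67 %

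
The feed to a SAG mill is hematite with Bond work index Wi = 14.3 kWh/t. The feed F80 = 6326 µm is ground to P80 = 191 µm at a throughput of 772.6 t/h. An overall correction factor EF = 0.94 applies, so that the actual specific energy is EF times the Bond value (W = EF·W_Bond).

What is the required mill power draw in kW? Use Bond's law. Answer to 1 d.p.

P = 6208.8 kW

W_Bond = 10·Wi·(1/√P₈₀ − 1/√F₈₀)
W = 10·14.3·(1/√191 − 1/√6326) = 10·14.3·(0.059785) = 8.5492 kWh/t
Corrected W = EF·W_Bond = 0.94·8.5492 = 8.0362 kWh/t
Power = W × throughput = 8.0362 kWh/t × 772.6 t/h = 6208.8 kW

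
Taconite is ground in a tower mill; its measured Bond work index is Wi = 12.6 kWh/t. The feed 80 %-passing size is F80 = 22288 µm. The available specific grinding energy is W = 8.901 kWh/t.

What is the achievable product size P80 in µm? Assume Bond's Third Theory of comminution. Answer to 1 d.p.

W = 10·Wi·[P80^(−½) − F80^(−½)]
⇒ 1/√P80 = W/(10 Wi) + 1/√F80
  = 8.9010/(10·12.6) + 1/√22288 = 0.070643 + 0.006698 = 0.077341
P80 = (1/0.077341)² = 12.9297² = 167.18 µm

P80 = 167.2 µm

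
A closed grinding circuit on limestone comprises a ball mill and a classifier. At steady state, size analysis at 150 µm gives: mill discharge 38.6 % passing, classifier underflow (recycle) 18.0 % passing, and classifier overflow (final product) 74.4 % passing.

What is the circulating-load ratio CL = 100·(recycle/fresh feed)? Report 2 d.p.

CL = 173.79 %

Let r = R/F. Size balance at 150 µm:
d + r·d = r·u + o → r(d−u) = o−d
r = (74.4 − 38.6)/(38.6 − 18.0) = 35.8/20.6 = 1.7379
CL = 100·r = 173.79 %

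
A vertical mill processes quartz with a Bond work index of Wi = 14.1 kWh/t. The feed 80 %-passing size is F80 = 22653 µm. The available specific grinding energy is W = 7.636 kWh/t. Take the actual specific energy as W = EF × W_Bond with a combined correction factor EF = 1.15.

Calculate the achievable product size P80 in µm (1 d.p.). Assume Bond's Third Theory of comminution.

Bond: W = 10·Wi·(1/√P80 − 1/√F80)
W_Bond = W / EF = 7.636 / 1.15 = 6.6400 kWh/t
P80^(−½) = W_Bond/(10 Wi) + F80^(−½)
  = 6.6400/(10·14.1) + 1/√22653 = 0.047092 + 0.006644 = 0.053736
P80 = (1/0.053736)² = 18.6094² = 346.31 µm

P80 = 346.3 µm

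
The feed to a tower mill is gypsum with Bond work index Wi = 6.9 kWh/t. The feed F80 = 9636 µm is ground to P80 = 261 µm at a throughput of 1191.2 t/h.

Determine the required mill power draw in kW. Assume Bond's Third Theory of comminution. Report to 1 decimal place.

W = 10 Wi (1/√P80 − 1/√F80)  [Bond]
W = 10·6.9·(1/√261 − 1/√9636) = 10·6.9·(0.051711) = 3.5681 kWh/t
Mill draw = 3.5681 × 1191.2 = 4250.3 kW

P = 4250.3 kW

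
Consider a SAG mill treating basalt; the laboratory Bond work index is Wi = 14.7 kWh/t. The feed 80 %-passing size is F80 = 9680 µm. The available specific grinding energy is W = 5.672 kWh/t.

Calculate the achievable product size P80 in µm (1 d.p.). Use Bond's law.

W = 10 Wi / √P80 − 10 Wi / √F80
P80^(−½) = W/(10 Wi) + F80^(−½)
  = 5.6720/(10·14.7) + 1/√9680 = 0.038585 + 0.010164 = 0.048749
P80 = (1/0.048749)² = 20.5132² = 420.79 µm

P80 = 420.8 µm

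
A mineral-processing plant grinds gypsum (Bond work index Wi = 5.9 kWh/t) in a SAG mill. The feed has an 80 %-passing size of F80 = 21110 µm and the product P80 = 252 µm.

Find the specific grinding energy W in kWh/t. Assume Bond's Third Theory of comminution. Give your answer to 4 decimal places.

Bond: W = 10·Wi·(1/√P80 − 1/√F80)
1/√252 = 0.062994;  1/√21110 = 0.006883
W = 10·5.9·(0.062994 − 0.006883) = 3.3106 kWh/t

W = 3.3106 kWh/t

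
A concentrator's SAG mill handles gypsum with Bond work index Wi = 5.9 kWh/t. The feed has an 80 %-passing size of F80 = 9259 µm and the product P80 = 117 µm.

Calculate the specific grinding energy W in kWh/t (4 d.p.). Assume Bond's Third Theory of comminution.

W = 10 Wi / √P80 − 10 Wi / √F80
1/√117 = 0.092450;  1/√9259 = 0.010392
W = 10·5.9·(0.092450 − 0.010392) = 4.8414 kWh/t

W = 4.8414 kWh/t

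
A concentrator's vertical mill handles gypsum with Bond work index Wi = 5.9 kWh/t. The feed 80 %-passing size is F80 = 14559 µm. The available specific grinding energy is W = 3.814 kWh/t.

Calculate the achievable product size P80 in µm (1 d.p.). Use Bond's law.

P80 = 188.0 µm

Bond: W = 10·Wi·(1/√P80 − 1/√F80)
P80^-0.5 = F80^-0.5 + W/(10 Wi)
  = 3.8140/(10·5.9) + 1/√14559 = 0.064644 + 0.008288 = 0.072932
P80 = (1/0.072932)² = 13.7114² = 188.00 µm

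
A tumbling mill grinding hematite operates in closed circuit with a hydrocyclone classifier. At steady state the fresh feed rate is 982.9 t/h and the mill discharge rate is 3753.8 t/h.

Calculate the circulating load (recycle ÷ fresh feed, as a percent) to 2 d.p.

CL = 281.91 %

Steady state: M = F + R.
R = M − F = 3753.8 − 982.9 = 2770.9 t/h
CL = 100·R/F = 100·2770.9/982.9 = 281.91 %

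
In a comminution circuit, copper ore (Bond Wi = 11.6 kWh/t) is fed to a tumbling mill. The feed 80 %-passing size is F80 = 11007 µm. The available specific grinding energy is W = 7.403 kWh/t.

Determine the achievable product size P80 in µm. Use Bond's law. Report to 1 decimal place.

P80 = 185.9 µm

W = 10·Wi·[P80^(−½) − F80^(−½)]
⇒ 1/√P80 = W/(10 Wi) + 1/√F80
  = 7.4030/(10·11.6) + 1/√11007 = 0.063819 + 0.009532 = 0.073351
P80 = (1/0.073351)² = 13.6332² = 185.86 µm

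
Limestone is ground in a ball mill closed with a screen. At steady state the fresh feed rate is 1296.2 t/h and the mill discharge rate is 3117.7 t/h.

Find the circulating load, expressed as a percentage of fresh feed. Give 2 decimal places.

CL = 140.53 %

Steady state: M = F + R.
R = M − F = 3117.7 − 1296.2 = 1821.5 t/h
CL = 100·R/F = 100·1821.5/1296.2 = 140.53 %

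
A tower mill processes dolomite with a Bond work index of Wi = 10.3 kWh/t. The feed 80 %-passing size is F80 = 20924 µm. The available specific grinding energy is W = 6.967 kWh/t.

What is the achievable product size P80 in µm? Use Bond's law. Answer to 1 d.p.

P80 = 179.9 µm

W = 10 Wi (P80^-0.5 − F80^-0.5)
P80^(−½) = W/(10 Wi) + F80^(−½)
  = 6.9670/(10·10.3) + 1/√20924 = 0.067641 + 0.006913 = 0.074554
P80 = (1/0.074554)² = 13.4131² = 179.91 µm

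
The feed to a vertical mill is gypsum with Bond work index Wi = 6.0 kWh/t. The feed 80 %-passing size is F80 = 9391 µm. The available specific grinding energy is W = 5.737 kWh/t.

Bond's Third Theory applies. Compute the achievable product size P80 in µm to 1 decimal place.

W = 10·Wi·(P80^(-½) − F80^(-½))
P80^-0.5 = F80^-0.5 + W/(10 Wi)
  = 5.7370/(10·6.0) + 1/√9391 = 0.095617 + 0.010319 = 0.105936
P80 = (1/0.105936)² = 9.4397² = 89.11 µm

P80 = 89.1 µm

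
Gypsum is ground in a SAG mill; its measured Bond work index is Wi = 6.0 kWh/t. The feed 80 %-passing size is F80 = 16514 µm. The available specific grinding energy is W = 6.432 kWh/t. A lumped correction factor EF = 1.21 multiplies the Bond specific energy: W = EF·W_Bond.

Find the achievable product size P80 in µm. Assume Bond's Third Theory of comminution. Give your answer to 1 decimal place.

P80 = 107.7 µm

Bond: W = 10·Wi·(1/√P80 − 1/√F80)
W_Bond = W / EF = 6.432 / 1.21 = 5.3157 kWh/t
⇒ 1/√P80 = W_Bond/(10 Wi) + 1/√F80
  = 5.3157/(10·6.0) + 1/√16514 = 0.088595 + 0.007782 = 0.096377
P80 = (1/0.096377)² = 10.3759² = 107.66 µm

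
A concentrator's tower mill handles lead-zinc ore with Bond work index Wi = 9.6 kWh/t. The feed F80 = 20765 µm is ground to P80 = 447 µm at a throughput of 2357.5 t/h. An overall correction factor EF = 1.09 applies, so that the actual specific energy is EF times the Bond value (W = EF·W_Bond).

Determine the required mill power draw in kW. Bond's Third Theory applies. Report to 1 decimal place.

P = 9956.1 kW

W = 10·Wi·(P80^(-½) − F80^(-½))
W = 10·9.6·(1/√447 − 1/√20765) = 10·9.6·(0.040359) = 3.8744 kWh/t
Corrected W = EF·W_Bond = 1.09·3.8744 = 4.2231 kWh/t
P = W·T = 4.2231·2357.5 = 9956.1 kW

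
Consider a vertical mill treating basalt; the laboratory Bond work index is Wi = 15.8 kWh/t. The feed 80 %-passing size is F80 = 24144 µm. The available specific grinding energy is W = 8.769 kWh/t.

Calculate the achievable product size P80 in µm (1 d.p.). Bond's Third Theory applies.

W_Bond = 10·Wi·(1/√P₈₀ − 1/√F₈₀)
⇒ 1/√P80 = W/(10 Wi) + 1/√F80
  = 8.7690/(10·15.8) + 1/√24144 = 0.055500 + 0.006436 = 0.061936
P80 = (1/0.061936)² = 16.1458² = 260.69 µm

P80 = 260.7 µm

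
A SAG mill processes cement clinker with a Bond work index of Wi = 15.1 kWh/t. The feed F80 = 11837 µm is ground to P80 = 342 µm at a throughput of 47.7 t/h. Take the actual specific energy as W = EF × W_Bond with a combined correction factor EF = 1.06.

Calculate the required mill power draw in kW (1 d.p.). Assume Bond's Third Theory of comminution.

P = 342.7 kW

W = 10 Wi (1/√P80 − 1/√F80)  [Bond]
W = 10·15.1·(1/√342 − 1/√11837) = 10·15.1·(0.044882) = 6.7773 kWh/t
W_actual = 1.06 × 6.7773 = 7.1839 kWh/t
P_mill = W·ṁ = 7.1839·47.7 = 342.7 kW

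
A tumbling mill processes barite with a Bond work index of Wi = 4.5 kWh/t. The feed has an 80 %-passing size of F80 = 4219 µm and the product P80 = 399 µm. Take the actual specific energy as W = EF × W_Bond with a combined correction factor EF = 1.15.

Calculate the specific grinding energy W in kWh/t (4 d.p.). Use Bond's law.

W = 10·Wi·(P80^(-½) − F80^(-½))
1/√399 = 0.050063;  1/√4219 = 0.015396
W = 10·4.5·(0.050063 − 0.015396) = 1.5600 kWh/t
W_actual = 1.15 × 1.5600 = 1.7940 kWh/t

W = 1.7940 kWh/t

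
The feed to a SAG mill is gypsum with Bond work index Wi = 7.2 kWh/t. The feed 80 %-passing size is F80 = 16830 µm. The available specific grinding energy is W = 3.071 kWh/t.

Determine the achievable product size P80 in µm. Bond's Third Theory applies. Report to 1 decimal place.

P80 = 394.3 µm

W = 10 Wi (1/√P80 − 1/√F80)  [Bond]
P80^-0.5 = F80^-0.5 + W/(10 Wi)
  = 3.0710/(10·7.2) + 1/√16830 = 0.042653 + 0.007708 = 0.050361
P80 = (1/0.050361)² = 19.8566² = 394.28 µm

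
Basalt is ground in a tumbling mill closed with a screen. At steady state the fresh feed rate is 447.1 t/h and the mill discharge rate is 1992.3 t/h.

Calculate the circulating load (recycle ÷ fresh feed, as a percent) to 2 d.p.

CL = 345.61 %

M = F + R at steady state, so:
R = M − F = 1992.3 − 447.1 = 1545.2 t/h
CL = 100·R/F = 100·1545.2/447.1 = 345.61 %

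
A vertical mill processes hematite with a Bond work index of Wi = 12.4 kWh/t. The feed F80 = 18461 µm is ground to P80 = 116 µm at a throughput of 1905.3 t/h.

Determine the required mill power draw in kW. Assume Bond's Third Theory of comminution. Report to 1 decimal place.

W = 10 Wi / √P80 − 10 Wi / √F80
W = 10·12.4·(1/√116 − 1/√18461) = 10·12.4·(0.085488) = 10.6005 kWh/t
P_mill = W·ṁ = 10.6005·1905.3 = 20197.1 kW

P = 20197.1 kW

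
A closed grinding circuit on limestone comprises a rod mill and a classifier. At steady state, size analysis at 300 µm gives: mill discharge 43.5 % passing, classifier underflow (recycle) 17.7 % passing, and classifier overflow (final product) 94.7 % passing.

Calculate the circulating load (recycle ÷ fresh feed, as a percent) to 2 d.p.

Balance %-passing 300 µm (r = R/F):
r = (o − d)/(d − u)
r = (94.7 − 43.5)/(43.5 − 17.7) = 51.2/25.8 = 1.9845
CL = 100·r = 198.45 %

CL = 198.45 %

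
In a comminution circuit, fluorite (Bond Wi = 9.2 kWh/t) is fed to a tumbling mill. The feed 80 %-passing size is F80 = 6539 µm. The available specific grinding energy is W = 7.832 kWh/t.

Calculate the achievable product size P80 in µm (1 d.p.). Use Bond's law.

Bond:  W = 10 Wi (1/√P − 1/√F)
P80^-0.5 = F80^-0.5 + W/(10 Wi)
  = 7.8320/(10·9.2) + 1/√6539 = 0.085130 + 0.012366 = 0.097497
P80 = (1/0.097497)² = 10.2567² = 105.20 µm

P80 = 105.2 µm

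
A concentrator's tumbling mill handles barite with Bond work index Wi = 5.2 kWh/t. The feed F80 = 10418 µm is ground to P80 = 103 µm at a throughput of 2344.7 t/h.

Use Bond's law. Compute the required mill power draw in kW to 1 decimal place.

Bond:  W = 10 Wi (1/√P − 1/√F)
W = 10·5.2·(1/√103 − 1/√10418) = 10·5.2·(0.088736) = 4.6143 kWh/t
Power = W × throughput = 4.6143 kWh/t × 2344.7 t/h = 10819.0 kW

P = 10819.0 kW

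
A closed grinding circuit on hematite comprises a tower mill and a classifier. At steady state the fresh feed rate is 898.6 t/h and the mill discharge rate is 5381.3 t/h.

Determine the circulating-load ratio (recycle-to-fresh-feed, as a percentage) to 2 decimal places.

Discharge = new feed + return, hence
R = M − F = 5381.3 − 898.6 = 4482.7 t/h
CL = 100·R/F = 100·4482.7/898.6 = 498.85 %

CL = 498.85 %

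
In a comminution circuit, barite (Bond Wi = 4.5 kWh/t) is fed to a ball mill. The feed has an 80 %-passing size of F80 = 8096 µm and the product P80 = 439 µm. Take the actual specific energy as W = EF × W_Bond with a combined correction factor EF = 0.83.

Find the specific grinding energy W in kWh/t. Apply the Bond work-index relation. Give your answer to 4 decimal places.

W = 10 Wi (1/√P80 − 1/√F80)  [Bond]
1/√439 = 0.047727;  1/√8096 = 0.011114
W = 10·4.5·(0.047727 − 0.011114) = 1.6476 kWh/t
W_actual = 0.83 × 1.6476 = 1.3675 kWh/t

W = 1.3675 kWh/t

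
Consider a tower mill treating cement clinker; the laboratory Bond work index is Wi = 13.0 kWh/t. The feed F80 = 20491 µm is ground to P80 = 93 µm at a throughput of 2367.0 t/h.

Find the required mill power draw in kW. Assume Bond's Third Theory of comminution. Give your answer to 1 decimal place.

Bond:  W = 10 Wi (1/√P − 1/√F)
W = 10·13.0·(1/√93 − 1/√20491) = 10·13.0·(0.096709) = 12.5722 kWh/t
Power = W × throughput = 12.5722 kWh/t × 2367.0 t/h = 29758.4 kW

P = 29758.4 kW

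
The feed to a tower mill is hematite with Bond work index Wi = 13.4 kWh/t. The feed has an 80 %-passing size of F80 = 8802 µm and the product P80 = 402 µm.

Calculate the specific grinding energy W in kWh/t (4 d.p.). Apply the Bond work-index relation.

W = 5.2550 kWh/t

W = 10 Wi (1/√P80 − 1/√F80)  [Bond]
1/√402 = 0.049875;  1/√8802 = 0.010659
W = 10·13.4·(0.049875 − 0.010659) = 5.2550 kWh/t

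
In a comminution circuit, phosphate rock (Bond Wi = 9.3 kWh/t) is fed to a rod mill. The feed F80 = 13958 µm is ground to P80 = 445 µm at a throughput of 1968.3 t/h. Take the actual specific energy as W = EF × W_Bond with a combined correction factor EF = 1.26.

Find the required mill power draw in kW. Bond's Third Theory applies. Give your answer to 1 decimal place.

P = 8981.4 kW

W_Bond = 10·Wi·(1/√P₈₀ − 1/√F₈₀)
W = 10·9.3·(1/√445 − 1/√13958) = 10·9.3·(0.038940) = 3.6214 kWh/t
Apply correction: 3.6214 × 1.26 = 4.5630 kWh/t
P_mill = W·ṁ = 4.5630·1968.3 = 8981.4 kW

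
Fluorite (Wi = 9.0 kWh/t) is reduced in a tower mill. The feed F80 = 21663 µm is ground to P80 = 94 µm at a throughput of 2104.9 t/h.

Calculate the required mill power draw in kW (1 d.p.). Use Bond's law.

P = 18252.2 kW

W = 10 Wi / √P80 − 10 Wi / √F80
W = 10·9.0·(1/√94 − 1/√21663) = 10·9.0·(0.096348) = 8.6713 kWh/t
P = W·T = 8.6713·2104.9 = 18252.2 kW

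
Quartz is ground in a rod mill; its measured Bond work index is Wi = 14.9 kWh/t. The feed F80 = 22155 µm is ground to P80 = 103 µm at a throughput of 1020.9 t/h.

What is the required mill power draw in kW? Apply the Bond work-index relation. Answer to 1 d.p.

Bond: W = 10·Wi·(1/√P80 − 1/√F80)
W = 10·14.9·(1/√103 − 1/√22155) = 10·14.9·(0.091815) = 13.6804 kWh/t
Power = W × throughput = 13.6804 kWh/t × 1020.9 t/h = 13966.3 kW

P = 13966.3 kW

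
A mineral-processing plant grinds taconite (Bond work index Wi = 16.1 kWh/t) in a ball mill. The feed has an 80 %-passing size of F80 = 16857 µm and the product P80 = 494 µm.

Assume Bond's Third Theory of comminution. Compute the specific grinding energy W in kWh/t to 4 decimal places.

W_Bond = 10·Wi·(1/√P₈₀ − 1/√F₈₀)
1/√494 = 0.044992;  1/√16857 = 0.007702
W = 10·16.1·(0.044992 − 0.007702) = 6.0037 kWh/t

W = 6.0037 kWh/t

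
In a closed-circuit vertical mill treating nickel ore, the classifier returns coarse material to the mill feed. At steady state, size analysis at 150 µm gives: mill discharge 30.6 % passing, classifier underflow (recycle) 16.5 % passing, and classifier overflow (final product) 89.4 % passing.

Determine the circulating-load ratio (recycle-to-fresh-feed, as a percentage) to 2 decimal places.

Mass balance on the −150 µm fraction:
(1+r)·d = r·u + o ⇒ r = (o−d)/(d−u)
r = (89.4 − 30.6)/(30.6 − 16.5) = 58.8/14.1 = 4.1702
CL = 100·r = 417.02 %

CL = 417.02 %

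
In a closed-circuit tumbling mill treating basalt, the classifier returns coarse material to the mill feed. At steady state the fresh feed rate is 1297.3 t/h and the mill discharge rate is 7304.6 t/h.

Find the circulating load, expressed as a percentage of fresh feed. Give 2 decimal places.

CL = 463.06 %

M = F + R at steady state, so:
R = M − F = 7304.6 − 1297.3 = 6007.3 t/h
CL = 100·R/F = 100·6007.3/1297.3 = 463.06 %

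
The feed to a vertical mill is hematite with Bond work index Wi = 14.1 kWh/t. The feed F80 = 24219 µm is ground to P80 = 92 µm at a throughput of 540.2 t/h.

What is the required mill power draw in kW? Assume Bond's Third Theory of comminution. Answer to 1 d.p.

P = 7451.6 kW

W_Bond = 10·Wi·(1/√P₈₀ − 1/√F₈₀)
W = 10·14.1·(1/√92 − 1/√24219) = 10·14.1·(0.097831) = 13.7942 kWh/t
P_mill = W·ṁ = 13.7942·540.2 = 7451.6 kW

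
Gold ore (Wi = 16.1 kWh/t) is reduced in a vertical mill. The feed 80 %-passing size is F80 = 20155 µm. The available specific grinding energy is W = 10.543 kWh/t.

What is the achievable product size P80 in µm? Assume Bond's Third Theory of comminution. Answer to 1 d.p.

W = 10·Wi·(P80^(-½) − F80^(-½))
P80^(−½) = W/(10 Wi) + F80^(−½)
  = 10.5430/(10·16.1) + 1/√20155 = 0.065484 + 0.007044 = 0.072528
P80 = (1/0.072528)² = 13.7877² = 190.10 µm

P80 = 190.1 µm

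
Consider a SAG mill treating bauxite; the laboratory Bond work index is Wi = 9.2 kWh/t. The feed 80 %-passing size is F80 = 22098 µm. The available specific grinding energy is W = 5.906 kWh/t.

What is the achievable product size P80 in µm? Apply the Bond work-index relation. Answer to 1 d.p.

W = 10 Wi (1/√P80 − 1/√F80)  [Bond]
⇒ 1/√P80 = W/(10 Wi) + 1/√F80
  = 5.9060/(10·9.2) + 1/√22098 = 0.064196 + 0.006727 = 0.070923
P80 = (1/0.070923)² = 14.0999² = 198.81 µm

P80 = 198.8 µm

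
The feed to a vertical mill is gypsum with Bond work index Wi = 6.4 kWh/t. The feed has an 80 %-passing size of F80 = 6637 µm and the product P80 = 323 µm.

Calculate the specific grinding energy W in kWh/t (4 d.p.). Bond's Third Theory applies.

W = 2.7755 kWh/t

W = 10 Wi (1/√P80 − 1/√F80)  [Bond]
1/√323 = 0.055641;  1/√6637 = 0.012275
W = 10·6.4·(0.055641 − 0.012275) = 2.7755 kWh/t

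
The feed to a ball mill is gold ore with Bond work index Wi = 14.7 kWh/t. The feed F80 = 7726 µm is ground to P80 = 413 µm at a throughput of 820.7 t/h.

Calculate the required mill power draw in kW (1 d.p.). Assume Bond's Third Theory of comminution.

W = 10 Wi / √P80 − 10 Wi / √F80
W = 10·14.7·(1/√413 − 1/√7726) = 10·14.7·(0.037830) = 5.5610 kWh/t
Mill draw = 5.5610 × 820.7 = 4563.9 kW

P = 4563.9 kW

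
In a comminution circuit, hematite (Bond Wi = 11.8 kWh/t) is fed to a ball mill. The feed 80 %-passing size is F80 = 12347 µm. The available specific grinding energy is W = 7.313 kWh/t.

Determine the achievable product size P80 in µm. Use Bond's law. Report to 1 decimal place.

P80 = 198.5 µm

W_Bond = 10·Wi·(1/√P₈₀ − 1/√F₈₀)
P80^(−½) = W/(10 Wi) + F80^(−½)
  = 7.3130/(10·11.8) + 1/√12347 = 0.061975 + 0.009000 = 0.070974
P80 = (1/0.070974)² = 14.0896² = 198.52 µm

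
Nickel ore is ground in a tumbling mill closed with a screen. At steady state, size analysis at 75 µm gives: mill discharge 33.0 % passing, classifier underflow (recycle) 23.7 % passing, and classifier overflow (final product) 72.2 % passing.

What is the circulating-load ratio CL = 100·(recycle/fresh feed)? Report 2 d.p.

CL = 421.51 %

Mass balance on the −75 µm fraction:
(1+r)d = ru + o → r = (o−d)/(d−u)
r = (72.2 − 33.0)/(33.0 − 23.7) = 39.2/9.3 = 4.2151
CL = 100·r = 421.51 %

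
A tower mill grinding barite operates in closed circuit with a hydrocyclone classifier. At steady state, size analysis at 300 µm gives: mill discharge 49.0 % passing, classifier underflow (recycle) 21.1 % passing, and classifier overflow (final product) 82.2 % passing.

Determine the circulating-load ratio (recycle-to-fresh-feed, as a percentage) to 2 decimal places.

Balance %-passing 300 µm (r = R/F):
r = (o − d)/(d − u)
r = (82.2 − 49.0)/(49.0 − 21.1) = 33.2/27.9 = 1.1900
CL = 100·r = 119.00 %

CL = 119.00 %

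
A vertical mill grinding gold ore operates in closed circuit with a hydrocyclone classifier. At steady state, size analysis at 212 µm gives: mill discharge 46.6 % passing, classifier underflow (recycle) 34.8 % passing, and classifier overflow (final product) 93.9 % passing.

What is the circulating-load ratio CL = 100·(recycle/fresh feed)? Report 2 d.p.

CL = 400.85 %

Balance %-passing 212 µm (r = R/F):
r = (o − d)/(d − u)
r = (93.9 − 46.6)/(46.6 − 34.8) = 47.3/11.8 = 4.0085
CL = 100·r = 400.85 %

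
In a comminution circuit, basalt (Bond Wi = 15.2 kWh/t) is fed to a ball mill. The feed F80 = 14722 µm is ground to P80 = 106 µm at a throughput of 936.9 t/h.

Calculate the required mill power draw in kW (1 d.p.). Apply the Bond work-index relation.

P = 12658.3 kW

Bond: W = 10·Wi·(1/√P80 − 1/√F80)
W = 10·15.2·(1/√106 − 1/√14722) = 10·15.2·(0.088887) = 13.5108 kWh/t
P_mill = W·ṁ = 13.5108·936.9 = 12658.3 kW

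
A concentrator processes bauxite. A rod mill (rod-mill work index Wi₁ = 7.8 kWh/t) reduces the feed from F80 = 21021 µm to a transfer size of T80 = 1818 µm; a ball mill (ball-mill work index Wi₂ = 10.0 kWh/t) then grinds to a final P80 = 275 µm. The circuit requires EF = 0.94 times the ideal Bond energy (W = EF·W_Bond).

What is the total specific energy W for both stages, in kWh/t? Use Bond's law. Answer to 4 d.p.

W = 10 Wi / √P80 − 10 Wi / √F80
Stage 1 (21021→1818 µm, Wi₁=7.8): W₁ = 10·7.8·(0.023453 − 0.006897) = 1.2914 kWh/t
Stage 2 (1818→275 µm, Wi₂=10.0): W₂ = 10·10.0·(0.060302 − 0.023453) = 3.6849 kWh/t
W = W₁ + W₂ = 1.2914 + 3.6849 = 4.9763 kWh/t
Apply correction: 4.9763 × 0.94 = 4.6777 kWh/t

W = 4.6777 kWh/t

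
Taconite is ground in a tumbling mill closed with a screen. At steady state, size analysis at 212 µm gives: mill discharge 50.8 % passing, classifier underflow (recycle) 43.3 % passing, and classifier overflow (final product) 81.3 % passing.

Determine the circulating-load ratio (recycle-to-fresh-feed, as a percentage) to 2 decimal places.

CL = 406.67 %

Balance %-passing 212 µm (r = R/F):
d + r·d = r·u + o → r(d−u) = o−d
r = (81.3 − 50.8)/(50.8 − 43.3) = 30.5/7.5 = 4.0667
CL = 100·r = 406.67 %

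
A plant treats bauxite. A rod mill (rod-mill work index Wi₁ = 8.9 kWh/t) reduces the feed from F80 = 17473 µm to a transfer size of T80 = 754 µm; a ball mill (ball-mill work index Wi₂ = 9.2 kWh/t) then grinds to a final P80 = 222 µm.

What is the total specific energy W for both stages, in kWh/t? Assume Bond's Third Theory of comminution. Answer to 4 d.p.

W_Bond = 10·Wi·(1/√P₈₀ − 1/√F₈₀)
Stage 1 (17473→754 µm, Wi₁=8.9): W₁ = 10·8.9·(0.036418 − 0.007565) = 2.5679 kWh/t
Stage 2 (754→222 µm, Wi₂=9.2): W₂ = 10·9.2·(0.067116 − 0.036418) = 2.8242 kWh/t
W = W₁ + W₂ = 2.5679 + 2.8242 = 5.3921 kWh/t

W = 5.3921 kWh/t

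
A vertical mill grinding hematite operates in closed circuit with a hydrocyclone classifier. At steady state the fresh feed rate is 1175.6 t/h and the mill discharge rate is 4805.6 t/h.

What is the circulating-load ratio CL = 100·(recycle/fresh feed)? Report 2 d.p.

CL = 308.78 %

Discharge = new feed + return, hence
R = M − F = 4805.6 − 1175.6 = 3630.0 t/h
CL = 100·R/F = 100·3630.0/1175.6 = 308.78 %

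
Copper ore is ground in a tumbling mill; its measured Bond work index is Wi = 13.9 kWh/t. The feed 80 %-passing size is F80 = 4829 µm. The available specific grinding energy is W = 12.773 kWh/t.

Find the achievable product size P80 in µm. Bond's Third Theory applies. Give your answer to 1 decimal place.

Bond: W = 10·Wi·(1/√P80 − 1/√F80)
⇒ 1/√P80 = W/(10·Wi) + 1/√F80
  = 12.7730/(10·13.9) + 1/√4829 = 0.091892 + 0.014390 = 0.106282
P80 = (1/0.106282)² = 9.4089² = 88.53 µm

P80 = 88.5 µm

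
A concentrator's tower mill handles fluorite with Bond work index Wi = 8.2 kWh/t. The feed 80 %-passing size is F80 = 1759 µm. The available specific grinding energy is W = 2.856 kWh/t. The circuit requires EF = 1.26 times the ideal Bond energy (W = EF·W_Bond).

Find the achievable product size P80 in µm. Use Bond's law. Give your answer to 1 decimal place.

W = 10 Wi / √P80 − 10 Wi / √F80
W_Bond = W / EF = 2.856 / 1.26 = 2.2667 kWh/t
1/√P80 = 1/√F80 + W_Bond/(10·Wi)
  = 2.2667/(10·8.2) + 1/√1759 = 0.027642 + 0.023843 = 0.051486
P80 = (1/0.051486)² = 19.4229² = 377.25 µm

P80 = 377.2 µm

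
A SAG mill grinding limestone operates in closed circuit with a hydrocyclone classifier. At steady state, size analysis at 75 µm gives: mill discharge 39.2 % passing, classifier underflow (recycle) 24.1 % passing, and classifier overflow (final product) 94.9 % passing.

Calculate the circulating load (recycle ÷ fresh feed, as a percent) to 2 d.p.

Classifier node, passing 75 µm:
Fd + Rd = Ru + Fo ⇒ R/F = (o−d)/(d−u)
r = (94.9 − 39.2)/(39.2 − 24.1) = 55.7/15.1 = 3.6887
CL = 100·r = 368.87 %

CL = 368.87 %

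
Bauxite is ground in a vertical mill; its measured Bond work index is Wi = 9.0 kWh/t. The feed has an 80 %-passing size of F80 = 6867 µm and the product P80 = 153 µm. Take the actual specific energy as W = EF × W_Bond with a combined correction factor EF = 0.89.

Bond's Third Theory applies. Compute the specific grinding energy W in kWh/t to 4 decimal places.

W = 5.5091 kWh/t

W = 10 Wi (P80^-0.5 − F80^-0.5)
1/√153 = 0.080845;  1/√6867 = 0.012067
W = 10·9.0·(0.080845 − 0.012067) = 6.1900 kWh/t
With EF = 0.89: W = 6.1900·0.89 = 5.5091 kWh/t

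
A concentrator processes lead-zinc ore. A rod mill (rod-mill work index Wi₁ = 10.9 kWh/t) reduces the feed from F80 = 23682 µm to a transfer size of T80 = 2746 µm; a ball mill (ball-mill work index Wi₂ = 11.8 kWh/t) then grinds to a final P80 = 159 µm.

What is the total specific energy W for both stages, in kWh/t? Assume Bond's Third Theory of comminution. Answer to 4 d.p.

W = 8.4780 kWh/t

W = 10 Wi (1/√P80 − 1/√F80)  [Bond]
Stage 1 (23682→2746 µm, Wi₁=10.9): W₁ = 10·10.9·(0.019083 − 0.006498) = 1.3718 kWh/t
Stage 2 (2746→159 µm, Wi₂=11.8): W₂ = 10·11.8·(0.079305 − 0.019083) = 7.1062 kWh/t
W = W₁ + W₂ = 1.3718 + 7.1062 = 8.4780 kWh/t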